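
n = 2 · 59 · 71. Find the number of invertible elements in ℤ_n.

4060

φ(2) = 2 − 1 = 1.
φ(59) = 59 − 1 = 58.
φ(71) = 71 − 1 = 70.
Multiply: 1 · 58 · 70 = 4060.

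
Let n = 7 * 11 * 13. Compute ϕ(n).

φ(7) = 7 − 1 = 6.
φ(11) = 11 − 1 = 10.
φ(13) = 13 − 1 = 12.
φ(1001) = 6 × 10 × 12 = 720.

720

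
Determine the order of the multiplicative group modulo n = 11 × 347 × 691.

φ(2637547) = 2637547 · (1 − 1/11) · (1 − 1/347) · (1 − 1/691)
       = 2637547 · 2387400/2637547 = 2387400.

2387400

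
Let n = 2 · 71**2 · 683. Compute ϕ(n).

3389540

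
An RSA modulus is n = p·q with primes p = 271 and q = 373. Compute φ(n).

φ(271) = 271 − 1 = 270.
φ(373) = 373 − 1 = 372.
Since φ is multiplicative, φ(101083) = 270 · 372 = 100440.

100440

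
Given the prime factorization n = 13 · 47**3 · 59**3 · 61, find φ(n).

φ(16909189686181) = 16909189686181 · (1 − 1/13) · (1 − 1/47) · (1 − 1/59) · (1 − 1/61)
       = 16909189686181 · 1920960/2198989 = 14771277627840.

14771277627840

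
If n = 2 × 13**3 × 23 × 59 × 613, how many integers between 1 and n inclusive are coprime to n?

φ(3655109354) = 3655109354 · (1 − 1/2) · (1 − 1/13) · (1 − 1/23) · (1 − 1/59) · (1 − 1/613)
       = 3655109354 · 9370944/21627866 = 1583689536.

1583689536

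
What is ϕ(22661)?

20160

First factor: 22661 = 17 * 31 * 43.
φ(17) = 17 − 1 = 16.
φ(31) = 31 − 1 = 30.
φ(43) = 43 − 1 = 42.
φ(22661) = 16 × 30 × 42 = 20160.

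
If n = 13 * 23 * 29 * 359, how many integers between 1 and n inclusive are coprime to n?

φ(13) = 13 − 1 = 12.
φ(23) = 23 − 1 = 22.
φ(29) = 29 − 1 = 28.
φ(359) = 359 − 1 = 358.
φ(3112889) = 12 × 22 × 28 × 358 = 2646336.

2646336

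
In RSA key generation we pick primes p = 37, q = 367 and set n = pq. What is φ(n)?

For distinct primes, φ(pq) = (p−1)(q−1) = 36 × 366 = 13176.

13176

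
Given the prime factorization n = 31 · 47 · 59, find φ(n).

φ(31) = 31 − 1 = 30.
φ(47) = 47 − 1 = 46.
φ(59) = 59 − 1 = 58.
Multiply: 30 · 46 · 58 = 80040.

80040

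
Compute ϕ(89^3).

697048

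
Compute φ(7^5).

φ(16807) = 16807 · (1 − 1/7)
       = 16807 · 6/7 = 14406.

14406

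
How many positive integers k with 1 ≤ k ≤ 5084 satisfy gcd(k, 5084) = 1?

2400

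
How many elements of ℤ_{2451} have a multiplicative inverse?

1512

Factor 2451: 2451 = 3 · 19 · 43.
φ(2451) = 2451 · (1 − 1/3) · (1 − 1/19) · (1 − 1/43)
       = 2451 · 1512/2451 = 1512.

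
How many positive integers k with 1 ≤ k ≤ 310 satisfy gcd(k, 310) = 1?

310 = 2 * 5 * 31.
φ(310) = 310 · (1 − 1/2) · (1 − 1/5) · (1 − 1/31)
       = 310 · 120/310 = 120.

120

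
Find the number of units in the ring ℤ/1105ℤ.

768

Factor 1105: 1105 = 5 * 13 * 17.
φ(1105) = 1105 · (1 − 1/5) · (1 − 1/13) · (1 − 1/17)
       = 1105 · 768/1105 = 768.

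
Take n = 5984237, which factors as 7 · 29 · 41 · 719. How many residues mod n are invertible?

4824960

φ(5984237) = 5984237 · (1 − 1/7) · (1 − 1/29) · (1 − 1/41) · (1 − 1/719)
       = 5984237 · 4824960/5984237 = 4824960.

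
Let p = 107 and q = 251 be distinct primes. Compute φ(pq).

φ(26857) = 26857 · (1 − 1/107) · (1 − 1/251)
       = 26857 · 26500/26857 = 26500.

26500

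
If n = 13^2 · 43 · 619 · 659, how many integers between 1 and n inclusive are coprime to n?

2664331488

φ(2964361907) = 2964361907 · (1 − 1/13) · (1 − 1/43) · (1 − 1/619) · (1 − 1/659)
       = 2964361907 · 204948576/228027839 = 2664331488.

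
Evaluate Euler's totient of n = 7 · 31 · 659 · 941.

111333600

φ(7) = 7 − 1 = 6.
φ(31) = 31 − 1 = 30.
φ(659) = 659 − 1 = 658.
φ(941) = 941 − 1 = 940.
φ(134565823) = 6 × 30 × 658 × 940 = 111333600.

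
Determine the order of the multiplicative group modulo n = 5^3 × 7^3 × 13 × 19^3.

2292494400

φ(3823035125) = 3823035125 · (1 − 1/5) · (1 − 1/7) · (1 − 1/13) · (1 − 1/19)
       = 3823035125 · 5184/8645 = 2292494400.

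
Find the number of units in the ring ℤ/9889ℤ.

Factor 9889: 9889 = 11 * 29 * 31.
φ(11) = 11 − 1 = 10.
φ(29) = 29 − 1 = 28.
φ(31) = 31 − 1 = 30.
Since φ is multiplicative, φ(9889) = 10 · 28 · 30 = 8400.

8400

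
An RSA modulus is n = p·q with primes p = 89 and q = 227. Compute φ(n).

φ(20203) = 20203 · (1 − 1/89) · (1 − 1/227)
       = 20203 · 19888/20203 = 19888.

19888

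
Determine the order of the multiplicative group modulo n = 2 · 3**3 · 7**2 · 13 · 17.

145152

φ(584766) = 584766 · (1 − 1/2) · (1 − 1/3) · (1 − 1/7) · (1 − 1/13) · (1 − 1/17)
       = 584766 · 2304/9282 = 145152.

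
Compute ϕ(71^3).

352870

φ(71^3) = 71^2·(71−1) = 5041·70 = 352870.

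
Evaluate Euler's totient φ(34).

16

34 = 2 · 17.
φ(2) = 2 − 1 = 1.
φ(17) = 17 − 1 = 16.
Since φ is multiplicative, φ(34) = 1 · 16 = 16.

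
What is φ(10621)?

9072

10621 = 13 × 19 × 43.
φ(10621) = 10621 · (1 − 1/13) · (1 − 1/19) · (1 − 1/43)
       = 10621 · 9072/10621 = 9072.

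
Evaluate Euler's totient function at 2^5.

16

φ(32) = 32 · (1 − 1/2)
       = 32 · 1/2 = 16.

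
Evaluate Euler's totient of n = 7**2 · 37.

φ(7^2) = 7^1·(7−1) = 7·6 = 42.
φ(37) = 37 − 1 = 36.
Since φ is multiplicative, φ(1813) = 42 · 36 = 1512.

1512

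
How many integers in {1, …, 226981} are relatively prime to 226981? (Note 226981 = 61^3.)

223260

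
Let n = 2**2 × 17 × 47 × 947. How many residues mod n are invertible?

φ(3026612) = 3026612 · (1 − 1/2) · (1 − 1/17) · (1 − 1/47) · (1 − 1/947)
       = 3026612 · 696256/1513306 = 1392512.

1392512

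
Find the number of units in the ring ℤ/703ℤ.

Prime factorization: 703 = 19 * 37.
φ(19) = 19 − 1 = 18.
φ(37) = 37 − 1 = 36.
Since φ is multiplicative, φ(703) = 18 · 36 = 648.

648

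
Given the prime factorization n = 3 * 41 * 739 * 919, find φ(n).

φ(83534343) = 83534343 · (1 − 1/3) · (1 − 1/41) · (1 − 1/739) · (1 − 1/919)
       = 83534343 · 54198720/83534343 = 54198720.

54198720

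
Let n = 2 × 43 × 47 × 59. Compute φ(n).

φ(2) = 2 − 1 = 1.
φ(43) = 43 − 1 = 42.
φ(47) = 47 − 1 = 46.
φ(59) = 59 − 1 = 58.
φ(238478) = 1 × 42 × 46 × 58 = 112056.

112056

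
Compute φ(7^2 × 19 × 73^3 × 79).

22625313984

φ(7^2) = 7^2 − 7^1 = 49 − 7 = 42.
φ(19) = 19 − 1 = 18.
φ(73^3) = 73^2·(73−1) = 5329·72 = 383688.
φ(79) = 79 − 1 = 78.
φ(28611811333) = 42 × 18 × 383688 × 78 = 22625313984.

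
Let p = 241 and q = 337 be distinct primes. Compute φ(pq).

φ(pq) = (p−1)(q−1) = 240 · 336 = 80640.

80640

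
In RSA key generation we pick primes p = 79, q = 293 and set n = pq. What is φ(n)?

22776

φ(n) = (p − 1)(q − 1) = (79−1)(293−1) = 78·292 = 22776.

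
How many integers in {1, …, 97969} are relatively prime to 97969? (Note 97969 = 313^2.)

φ(313^2) = 313^1·(313−1) = 313·312 = 97656.

97656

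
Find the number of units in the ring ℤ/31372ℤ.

13200

31372 = 2^2 * 11 * 23 * 31.
φ(2^2) = 2^1·(2−1) = 2·1 = 2.
φ(11) = 11 − 1 = 10.
φ(23) = 23 − 1 = 22.
φ(31) = 31 − 1 = 30.
φ(31372) = 2 × 10 × 22 × 30 = 13200.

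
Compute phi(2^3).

4

φ(8) = 8 · (1 − 1/2)
       = 8 · 1/2 = 4.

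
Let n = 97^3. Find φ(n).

φ(97^3) = 97^3 − 97^2 = 912673 − 9409 = 903264.

903264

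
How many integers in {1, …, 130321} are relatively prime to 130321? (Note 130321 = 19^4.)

123462

φ(19^4) = 19^3·(19−1) = 6859·18 = 123462.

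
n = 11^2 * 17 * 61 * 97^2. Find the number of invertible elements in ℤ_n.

983347200

φ(1180613093) = 1180613093 · (1 − 1/11) · (1 − 1/17) · (1 − 1/61) · (1 − 1/97)
       = 1180613093 · 921600/1106479 = 983347200.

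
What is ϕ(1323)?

Prime factorization: 1323 = 3^3 × 7^2.
φ(3^3) = 3^3 − 3^2 = 27 − 9 = 18.
φ(7^2) = 7^2 − 7^1 = 49 − 7 = 42.
Since φ is multiplicative, φ(1323) = 18 · 42 = 756.

756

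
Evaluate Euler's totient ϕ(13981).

Factor 13981: 13981 = 11 * 31 * 41.
φ(11) = 11 − 1 = 10.
φ(31) = 31 − 1 = 30.
φ(41) = 41 − 1 = 40.
Since φ is multiplicative, φ(13981) = 10 · 30 · 40 = 12000.

12000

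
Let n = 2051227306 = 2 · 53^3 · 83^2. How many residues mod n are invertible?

φ(2051227306) = 2051227306 · (1 − 1/2) · (1 − 1/53) · (1 − 1/83)
       = 2051227306 · 4264/8798 = 994138808.

994138808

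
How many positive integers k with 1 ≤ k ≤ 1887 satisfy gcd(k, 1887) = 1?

1152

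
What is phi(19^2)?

φ(19^2) = 19^2 − 19^1 = 361 − 19 = 342.

342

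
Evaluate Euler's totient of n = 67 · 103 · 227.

1521432

φ(67) = 67 − 1 = 66.
φ(103) = 103 − 1 = 102.
φ(227) = 227 − 1 = 226.
Since φ is multiplicative, φ(1566527) = 66 · 102 · 226 = 1521432.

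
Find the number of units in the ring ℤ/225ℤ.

225 = 3^2 * 5^2.
φ(225) = 225 · (1 − 1/3) · (1 − 1/5)
       = 225 · 8/15 = 120.

120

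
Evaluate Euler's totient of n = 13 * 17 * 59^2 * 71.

45991680

φ(13) = 13 − 1 = 12.
φ(17) = 17 − 1 = 16.
φ(59^2) = 59^2 − 59^1 = 3481 − 59 = 3422.
φ(71) = 71 − 1 = 70.
Since φ is multiplicative, φ(54620371) = 12 · 16 · 3422 · 70 = 45991680.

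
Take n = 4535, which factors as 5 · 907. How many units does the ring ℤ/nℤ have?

φ(4535) = 4535 · (1 − 1/5) · (1 − 1/907)
       = 4535 · 3624/4535 = 3624.

3624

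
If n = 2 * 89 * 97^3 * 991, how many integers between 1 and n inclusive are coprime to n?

78692359680

φ(160993691854) = 160993691854 · (1 − 1/2) · (1 − 1/89) · (1 − 1/97) · (1 − 1/991)
       = 160993691854 · 8363520/17110606 = 78692359680.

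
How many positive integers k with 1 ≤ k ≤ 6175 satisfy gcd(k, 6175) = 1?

6175 = 5**2 * 13 * 19.
φ(5^2) = 5^2 − 5^1 = 25 − 5 = 20.
φ(13) = 13 − 1 = 12.
φ(19) = 19 − 1 = 18.
Multiply: 20 · 12 · 18 = 4320.

4320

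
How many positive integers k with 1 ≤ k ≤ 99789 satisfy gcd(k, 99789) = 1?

99789 = 3 · 29 · 31 · 37.
φ(99789) = 99789 · (1 − 1/3) · (1 − 1/29) · (1 − 1/31) · (1 − 1/37)
       = 99789 · 60480/99789 = 60480.

60480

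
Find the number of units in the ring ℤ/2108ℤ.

960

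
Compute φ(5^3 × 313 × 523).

φ(5^3) = 5^3 − 5^2 = 125 − 25 = 100.
φ(313) = 313 − 1 = 312.
φ(523) = 523 − 1 = 522.
Since φ is multiplicative, φ(20462375) = 100 · 312 · 522 = 16286400.

16286400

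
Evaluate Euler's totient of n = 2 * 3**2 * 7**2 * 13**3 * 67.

φ(2) = 2 − 1 = 1.
φ(3^2) = 3^2 − 3^1 = 9 − 3 = 6.
φ(7^2) = 7^2 − 7^1 = 49 − 7 = 42.
φ(13^3) = 13^2·(13−1) = 169·12 = 2028.
φ(67) = 67 − 1 = 66.
Since φ is multiplicative, φ(129829518) = 1 · 6 · 42 · 2028 · 66 = 33729696.

33729696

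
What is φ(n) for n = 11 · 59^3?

φ(11) = 11 − 1 = 10.
φ(59^3) = 59^3 − 59^2 = 205379 − 3481 = 201898.
φ(2259169) = 10 × 201898 = 2018980.

2018980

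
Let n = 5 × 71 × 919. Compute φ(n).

φ(5) = 5 − 1 = 4.
φ(71) = 71 − 1 = 70.
φ(919) = 919 − 1 = 918.
Multiply: 4 · 70 · 918 = 257040.

257040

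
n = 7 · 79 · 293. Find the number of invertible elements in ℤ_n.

136656

φ(7) = 7 − 1 = 6.
φ(79) = 79 − 1 = 78.
φ(293) = 293 − 1 = 292.
Since φ is multiplicative, φ(162029) = 6 · 78 · 292 = 136656.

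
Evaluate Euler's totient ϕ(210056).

79200

Prime factorization: 210056 = 2**3 · 7 · 11**2 · 31.
φ(210056) = 210056 · (1 − 1/2) · (1 − 1/7) · (1 − 1/11) · (1 − 1/31)
       = 210056 · 1800/4774 = 79200.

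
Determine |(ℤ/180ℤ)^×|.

48

First factor: 180 = 2**2 * 3**2 * 5.
φ(2^2) = 2^1·(2−1) = 2·1 = 2.
φ(3^2) = 3^1·(3−1) = 3·2 = 6.
φ(5) = 5 − 1 = 4.
φ(180) = 2 × 6 × 4 = 48.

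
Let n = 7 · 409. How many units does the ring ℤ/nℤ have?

2448

φ(7) = 7 − 1 = 6.
φ(409) = 409 − 1 = 408.
Since φ is multiplicative, φ(2863) = 6 · 408 = 2448.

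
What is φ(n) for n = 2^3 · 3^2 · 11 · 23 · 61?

φ(2^3) = 2^3 − 2^2 = 8 − 4 = 4.
φ(3^2) = 3^1·(3−1) = 3·2 = 6.
φ(11) = 11 − 1 = 10.
φ(23) = 23 − 1 = 22.
φ(61) = 61 − 1 = 60.
φ(1111176) = 4 × 6 × 10 × 22 × 60 = 316800.

316800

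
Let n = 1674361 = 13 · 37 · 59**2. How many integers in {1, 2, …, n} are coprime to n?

φ(1674361) = 1674361 · (1 − 1/13) · (1 − 1/37) · (1 − 1/59)
       = 1674361 · 25056/28379 = 1478304.

1478304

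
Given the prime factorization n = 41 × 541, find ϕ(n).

21600

φ(22181) = 22181 · (1 − 1/41) · (1 − 1/541)
       = 22181 · 21600/22181 = 21600.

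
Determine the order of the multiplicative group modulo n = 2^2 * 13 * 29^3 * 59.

φ(74825452) = 74825452 · (1 − 1/2) · (1 − 1/13) · (1 − 1/29) · (1 − 1/59)
       = 74825452 · 19488/44486 = 32778816.

32778816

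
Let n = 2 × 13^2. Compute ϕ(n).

156

φ(2) = 2 − 1 = 1.
φ(13^2) = 13^1·(13−1) = 13·12 = 156.
φ(338) = 1 × 156 = 156.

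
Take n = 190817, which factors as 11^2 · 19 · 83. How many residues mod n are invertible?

φ(11^2) = 11^2 − 11^1 = 121 − 11 = 110.
φ(19) = 19 − 1 = 18.
φ(83) = 83 − 1 = 82.
φ(190817) = 110 × 18 × 82 = 162360.

162360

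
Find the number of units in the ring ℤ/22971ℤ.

12960

First factor: 22971 = 3 · 13 · 19 · 31.
φ(3) = 3 − 1 = 2.
φ(13) = 13 − 1 = 12.
φ(19) = 19 − 1 = 18.
φ(31) = 31 − 1 = 30.
φ(22971) = 2 × 12 × 18 × 30 = 12960.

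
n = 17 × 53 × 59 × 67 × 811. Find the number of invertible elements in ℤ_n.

φ(2888500583) = 2888500583 · (1 − 1/17) · (1 − 1/53) · (1 − 1/59) · (1 − 1/67) · (1 − 1/811)
       = 2888500583 · 2579765760/2888500583 = 2579765760.

2579765760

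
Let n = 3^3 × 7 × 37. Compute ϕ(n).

φ(3^3) = 3^2·(3−1) = 9·2 = 18.
φ(7) = 7 − 1 = 6.
φ(37) = 37 − 1 = 36.
Since φ is multiplicative, φ(6993) = 18 · 6 · 36 = 3888.

3888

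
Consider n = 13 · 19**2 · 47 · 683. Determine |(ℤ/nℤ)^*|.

φ(13) = 13 − 1 = 12.
φ(19^2) = 19^1·(19−1) = 19·18 = 342.
φ(47) = 47 − 1 = 46.
φ(683) = 683 − 1 = 682.
Multiply: 12 · 342 · 46 · 682 = 128750688.

128750688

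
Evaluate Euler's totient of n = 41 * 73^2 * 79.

φ(17260631) = 17260631 · (1 − 1/41) · (1 − 1/73) · (1 − 1/79)
       = 17260631 · 224640/236447 = 16398720.

16398720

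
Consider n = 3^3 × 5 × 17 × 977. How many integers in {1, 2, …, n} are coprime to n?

1124352

φ(2242215) = 2242215 · (1 − 1/3) · (1 − 1/5) · (1 − 1/17) · (1 − 1/977)
       = 2242215 · 124928/249135 = 1124352.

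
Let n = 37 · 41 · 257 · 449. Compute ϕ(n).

165150720

φ(175051181) = 175051181 · (1 − 1/37) · (1 − 1/41) · (1 − 1/257) · (1 − 1/449)
       = 175051181 · 165150720/175051181 = 165150720.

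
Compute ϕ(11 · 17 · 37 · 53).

φ(11) = 11 − 1 = 10.
φ(17) = 17 − 1 = 16.
φ(37) = 37 − 1 = 36.
φ(53) = 53 − 1 = 52.
Since φ is multiplicative, φ(366707) = 10 · 16 · 36 · 52 = 299520.

299520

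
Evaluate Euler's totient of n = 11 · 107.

φ(11) = 11 − 1 = 10.
φ(107) = 107 − 1 = 106.
Since φ is multiplicative, φ(1177) = 10 · 106 = 1060.

1060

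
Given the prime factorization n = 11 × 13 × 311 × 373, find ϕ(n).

13838400

φ(16588429) = 16588429 · (1 − 1/11) · (1 − 1/13) · (1 − 1/311) · (1 − 1/373)
       = 16588429 · 13838400/16588429 = 13838400.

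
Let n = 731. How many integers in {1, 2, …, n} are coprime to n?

672

731 = 17 * 43.
φ(731) = 731 · (1 − 1/17) · (1 − 1/43)
       = 731 · 672/731 = 672.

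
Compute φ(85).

64

85 = 5 · 17.
φ(5) = 5 − 1 = 4.
φ(17) = 17 − 1 = 16.
Multiply: 4 · 16 = 64.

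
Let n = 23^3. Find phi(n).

φ(12167) = 12167 · (1 − 1/23)
       = 12167 · 22/23 = 11638.

11638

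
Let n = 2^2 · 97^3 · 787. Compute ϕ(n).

φ(2^2) = 2^1·(2−1) = 2·1 = 2.
φ(97^3) = 97^2·(97−1) = 9409·96 = 903264.
φ(787) = 787 − 1 = 786.
Since φ is multiplicative, φ(2873094604) = 2 · 903264 · 786 = 1419931008.

1419931008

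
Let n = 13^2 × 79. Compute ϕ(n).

12168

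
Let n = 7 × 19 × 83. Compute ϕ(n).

8856

φ(7) = 7 − 1 = 6.
φ(19) = 19 − 1 = 18.
φ(83) = 83 − 1 = 82.
Since φ is multiplicative, φ(11039) = 6 · 18 · 82 = 8856.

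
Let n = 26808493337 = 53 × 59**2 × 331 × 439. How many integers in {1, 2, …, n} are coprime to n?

25720025760

φ(53) = 53 − 1 = 52.
φ(59^2) = 59^1·(59−1) = 59·58 = 3422.
φ(331) = 331 − 1 = 330.
φ(439) = 439 − 1 = 438.
Multiply: 52 · 3422 · 330 · 438 = 25720025760.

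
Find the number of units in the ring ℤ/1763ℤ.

1763 = 41 · 43.
φ(1763) = 1763 · (1 − 1/41) · (1 − 1/43)
       = 1763 · 1680/1763 = 1680.

1680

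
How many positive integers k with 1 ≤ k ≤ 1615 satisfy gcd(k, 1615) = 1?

1152

1615 = 5 · 17 · 19.
φ(1615) = 1615 · (1 − 1/5) · (1 − 1/17) · (1 − 1/19)
       = 1615 · 1152/1615 = 1152.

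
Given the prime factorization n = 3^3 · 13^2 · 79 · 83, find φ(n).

φ(29919591) = 29919591 · (1 − 1/3) · (1 − 1/13) · (1 − 1/79) · (1 − 1/83)
       = 29919591 · 153504/255723 = 17959968.

17959968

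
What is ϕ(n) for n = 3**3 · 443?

7956

φ(3^3) = 3^2·(3−1) = 9·2 = 18.
φ(443) = 443 − 1 = 442.
Multiply: 18 · 442 = 7956.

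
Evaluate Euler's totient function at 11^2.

φ(121) = 121 · (1 − 1/11)
       = 121 · 10/11 = 110.

110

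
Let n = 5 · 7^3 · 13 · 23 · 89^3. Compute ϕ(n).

φ(5) = 5 − 1 = 4.
φ(7^3) = 7^3 − 7^2 = 343 − 49 = 294.
φ(13) = 13 − 1 = 12.
φ(23) = 23 − 1 = 22.
φ(89^3) = 89^3 − 89^2 = 704969 − 7921 = 697048.
φ(361497528665) = 4 × 294 × 12 × 22 × 697048 = 216408310272.

216408310272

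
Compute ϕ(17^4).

φ(17^4) = 17^4 − 17^3 = 83521 − 4913 = 78608.

78608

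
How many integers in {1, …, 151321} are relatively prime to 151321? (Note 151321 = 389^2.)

150932

φ(151321) = 151321 · (1 − 1/389)
       = 151321 · 388/389 = 150932.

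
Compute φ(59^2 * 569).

φ(59^2) = 59^2 − 59^1 = 3481 − 59 = 3422.
φ(569) = 569 − 1 = 568.
Multiply: 3422 · 568 = 1943696.

1943696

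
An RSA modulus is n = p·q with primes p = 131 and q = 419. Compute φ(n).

54340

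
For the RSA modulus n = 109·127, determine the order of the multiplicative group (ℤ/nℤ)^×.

13608

φ(pq) = (p−1)(q−1) = 108 · 126 = 13608.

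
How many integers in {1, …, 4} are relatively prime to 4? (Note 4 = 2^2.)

φ(4) = 4 · (1 − 1/2)
       = 4 · 1/2 = 2.

2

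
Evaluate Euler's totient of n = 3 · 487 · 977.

948672

φ(1427397) = 1427397 · (1 − 1/3) · (1 − 1/487) · (1 − 1/977)
       = 1427397 · 948672/1427397 = 948672.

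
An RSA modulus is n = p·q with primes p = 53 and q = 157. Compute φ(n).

8112

For distinct primes, φ(pq) = (p−1)(q−1) = 52 × 156 = 8112.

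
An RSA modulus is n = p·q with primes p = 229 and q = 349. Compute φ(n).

φ(79921) = 79921 · (1 − 1/229) · (1 − 1/349)
       = 79921 · 79344/79921 = 79344.

79344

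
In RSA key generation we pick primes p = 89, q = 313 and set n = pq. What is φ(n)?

27456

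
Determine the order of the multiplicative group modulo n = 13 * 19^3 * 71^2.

φ(13) = 13 − 1 = 12.
φ(19^3) = 19^3 − 19^2 = 6859 − 361 = 6498.
φ(71^2) = 71^1·(71−1) = 71·70 = 4970.
Since φ is multiplicative, φ(449490847) = 12 · 6498 · 4970 = 387540720.

387540720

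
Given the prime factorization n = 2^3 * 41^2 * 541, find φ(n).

3542400

φ(7275368) = 7275368 · (1 − 1/2) · (1 − 1/41) · (1 − 1/541)
       = 7275368 · 21600/44362 = 3542400.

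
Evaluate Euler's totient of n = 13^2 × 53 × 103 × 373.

φ(344118983) = 344118983 · (1 − 1/13) · (1 − 1/53) · (1 − 1/103) · (1 − 1/373)
       = 344118983 · 23677056/26470691 = 307801728.

307801728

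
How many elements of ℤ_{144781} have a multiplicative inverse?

108864

144781 = 7 · 13 · 37 · 43.
φ(7) = 7 − 1 = 6.
φ(13) = 13 − 1 = 12.
φ(37) = 37 − 1 = 36.
φ(43) = 43 − 1 = 42.
φ(144781) = 6 × 12 × 36 × 42 = 108864.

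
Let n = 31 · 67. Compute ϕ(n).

1980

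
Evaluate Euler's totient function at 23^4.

φ(23^4) = 23^4 − 23^3 = 279841 − 12167 = 267674.

267674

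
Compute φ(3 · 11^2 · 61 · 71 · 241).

φ(3) = 3 − 1 = 2.
φ(11^2) = 11^1·(11−1) = 11·10 = 110.
φ(61) = 61 − 1 = 60.
φ(71) = 71 − 1 = 70.
φ(241) = 241 − 1 = 240.
Multiply: 2 · 110 · 60 · 70 · 240 = 221760000.

221760000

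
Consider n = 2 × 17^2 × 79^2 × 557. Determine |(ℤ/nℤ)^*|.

931891584

φ(2009264986) = 2009264986 · (1 − 1/2) · (1 − 1/17) · (1 − 1/79) · (1 − 1/557)
       = 2009264986 · 693888/1496102 = 931891584.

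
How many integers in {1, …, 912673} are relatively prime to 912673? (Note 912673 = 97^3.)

φ(97^3) = 97^3 − 97^2 = 912673 − 9409 = 903264.

903264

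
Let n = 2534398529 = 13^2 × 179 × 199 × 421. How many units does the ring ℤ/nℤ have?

2309186880

φ(13^2) = 13^1·(13−1) = 13·12 = 156.
φ(179) = 179 − 1 = 178.
φ(199) = 199 − 1 = 198.
φ(421) = 421 − 1 = 420.
Multiply: 156 · 178 · 198 · 420 = 2309186880.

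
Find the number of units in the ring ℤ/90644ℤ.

40320

90644 = 2**2 * 17 * 31 * 43.
φ(90644) = 90644 · (1 − 1/2) · (1 − 1/17) · (1 − 1/31) · (1 − 1/43)
       = 90644 · 20160/45322 = 40320.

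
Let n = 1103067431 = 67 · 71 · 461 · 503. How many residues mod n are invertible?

1066850400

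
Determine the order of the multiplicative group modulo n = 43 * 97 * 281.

1128960

φ(43) = 43 − 1 = 42.
φ(97) = 97 − 1 = 96.
φ(281) = 281 − 1 = 280.
Multiply: 42 · 96 · 280 = 1128960.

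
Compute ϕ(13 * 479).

5736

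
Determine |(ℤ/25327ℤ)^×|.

22680

Factor 25327: 25327 = 19 × 31 × 43.
φ(25327) = 25327 · (1 − 1/19) · (1 − 1/31) · (1 − 1/43)
       = 25327 · 22680/25327 = 22680.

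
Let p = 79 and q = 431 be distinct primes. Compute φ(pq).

33540

φ(n) = (p − 1)(q − 1) = (79−1)(431−1) = 78·430 = 33540.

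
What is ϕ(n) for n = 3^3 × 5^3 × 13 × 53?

1123200

φ(2325375) = 2325375 · (1 − 1/3) · (1 − 1/5) · (1 − 1/13) · (1 − 1/53)
       = 2325375 · 4992/10335 = 1123200.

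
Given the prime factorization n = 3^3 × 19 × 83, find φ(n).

26568

φ(42579) = 42579 · (1 − 1/3) · (1 − 1/19) · (1 − 1/83)
       = 42579 · 2952/4731 = 26568.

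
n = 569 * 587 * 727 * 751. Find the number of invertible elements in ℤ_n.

φ(182357955931) = 182357955931 · (1 − 1/569) · (1 − 1/587) · (1 − 1/727) · (1 − 1/751)
       = 182357955931 · 181235736000/182357955931 = 181235736000.

181235736000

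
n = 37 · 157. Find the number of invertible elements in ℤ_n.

5616

φ(37) = 37 − 1 = 36.
φ(157) = 157 − 1 = 156.
Multiply: 36 · 156 = 5616.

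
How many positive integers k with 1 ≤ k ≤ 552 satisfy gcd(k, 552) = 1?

176

Factor 552: 552 = 2^3 × 3 × 23.
φ(552) = 552 · (1 − 1/2) · (1 − 1/3) · (1 − 1/23)
       = 552 · 44/138 = 176.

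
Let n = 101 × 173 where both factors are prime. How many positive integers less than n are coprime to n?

For distinct primes, φ(pq) = (p−1)(q−1) = 100 × 172 = 17200.

17200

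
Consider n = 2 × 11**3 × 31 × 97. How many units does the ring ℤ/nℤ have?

3484800

φ(2) = 2 − 1 = 1.
φ(11^3) = 11^3 − 11^2 = 1331 − 121 = 1210.
φ(31) = 31 − 1 = 30.
φ(97) = 97 − 1 = 96.
Multiply: 1 · 1210 · 30 · 96 = 3484800.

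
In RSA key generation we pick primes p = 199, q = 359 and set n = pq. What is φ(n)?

φ(n) = (p − 1)(q − 1) = (199−1)(359−1) = 198·358 = 70884.

70884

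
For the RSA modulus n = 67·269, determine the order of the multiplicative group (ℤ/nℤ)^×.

17688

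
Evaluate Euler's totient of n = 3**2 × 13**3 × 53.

φ(3^2) = 3^1·(3−1) = 3·2 = 6.
φ(13^3) = 13^2·(13−1) = 169·12 = 2028.
φ(53) = 53 − 1 = 52.
φ(1047969) = 6 × 2028 × 52 = 632736.

632736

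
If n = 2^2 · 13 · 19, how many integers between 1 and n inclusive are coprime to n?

432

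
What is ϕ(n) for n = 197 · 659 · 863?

φ(197) = 197 − 1 = 196.
φ(659) = 659 − 1 = 658.
φ(863) = 863 − 1 = 862.
Multiply: 196 · 658 · 862 = 111170416.

111170416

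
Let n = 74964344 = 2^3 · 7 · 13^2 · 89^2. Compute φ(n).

φ(2^3) = 2^2·(2−1) = 4·1 = 4.
φ(7) = 7 − 1 = 6.
φ(13^2) = 13^2 − 13^1 = 169 − 13 = 156.
φ(89^2) = 89^2 − 89^1 = 7921 − 89 = 7832.
Multiply: 4 · 6 · 156 · 7832 = 29323008.

29323008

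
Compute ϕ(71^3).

352870

φ(357911) = 357911 · (1 − 1/71)
       = 357911 · 70/71 = 352870.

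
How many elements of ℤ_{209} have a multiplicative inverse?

180

Prime factorization: 209 = 11 · 19.
φ(11) = 11 − 1 = 10.
φ(19) = 19 − 1 = 18.
φ(209) = 10 × 18 = 180.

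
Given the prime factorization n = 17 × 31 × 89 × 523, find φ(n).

22049280

φ(24530269) = 24530269 · (1 − 1/17) · (1 − 1/31) · (1 − 1/89) · (1 − 1/523)
       = 24530269 · 22049280/24530269 = 22049280.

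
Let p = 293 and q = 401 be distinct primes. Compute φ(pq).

φ(n) = (p − 1)(q − 1) = (293−1)(401−1) = 292·400 = 116800.

116800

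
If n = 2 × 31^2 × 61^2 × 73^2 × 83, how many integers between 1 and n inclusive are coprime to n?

φ(3163274394934) = 3163274394934 · (1 − 1/2) · (1 − 1/31) · (1 − 1/61) · (1 − 1/73) · (1 − 1/83)
       = 3163274394934 · 10627200/22915138 = 1467010569600.

1467010569600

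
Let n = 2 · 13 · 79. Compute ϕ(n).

936

φ(2054) = 2054 · (1 − 1/2) · (1 − 1/13) · (1 − 1/79)
       = 2054 · 936/2054 = 936.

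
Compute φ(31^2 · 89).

φ(85529) = 85529 · (1 − 1/31) · (1 − 1/89)
       = 85529 · 2640/2759 = 81840.

81840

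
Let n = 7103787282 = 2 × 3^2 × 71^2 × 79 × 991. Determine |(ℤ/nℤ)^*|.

2302700400

φ(7103787282) = 7103787282 · (1 − 1/2) · (1 − 1/3) · (1 − 1/71) · (1 − 1/79) · (1 − 1/991)
       = 7103787282 · 10810800/33351114 = 2302700400.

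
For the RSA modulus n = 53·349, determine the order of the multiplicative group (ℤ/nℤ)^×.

18096

φ(53) = 53 − 1 = 52.
φ(349) = 349 − 1 = 348.
Multiply: 52 · 348 = 18096.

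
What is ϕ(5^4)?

500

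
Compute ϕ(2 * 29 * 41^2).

45920

φ(97498) = 97498 · (1 − 1/2) · (1 − 1/29) · (1 − 1/41)
       = 97498 · 1120/2378 = 45920.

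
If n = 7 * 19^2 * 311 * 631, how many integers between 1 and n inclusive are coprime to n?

φ(495901007) = 495901007 · (1 − 1/7) · (1 − 1/19) · (1 − 1/311) · (1 − 1/631)
       = 495901007 · 21092400/26100053 = 400755600.

400755600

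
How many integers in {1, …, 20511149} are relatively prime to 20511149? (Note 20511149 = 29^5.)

φ(20511149) = 20511149 · (1 − 1/29)
       = 20511149 · 28/29 = 19803868.

19803868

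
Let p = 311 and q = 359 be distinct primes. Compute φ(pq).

φ(n) = (p − 1)(q − 1) = (311−1)(359−1) = 310·358 = 110980.

110980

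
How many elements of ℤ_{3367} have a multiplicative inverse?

2592

First factor: 3367 = 7 · 13 · 37.
φ(7) = 7 − 1 = 6.
φ(13) = 13 − 1 = 12.
φ(37) = 37 − 1 = 36.
Multiply: 6 · 12 · 36 = 2592.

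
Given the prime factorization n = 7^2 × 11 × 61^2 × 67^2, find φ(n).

φ(7^2) = 7^2 − 7^1 = 49 − 7 = 42.
φ(11) = 11 − 1 = 10.
φ(61^2) = 61^1·(61−1) = 61·60 = 3660.
φ(67^2) = 67^2 − 67^1 = 4489 − 67 = 4422.
φ(9003223691) = 42 × 10 × 3660 × 4422 = 6797498400.

6797498400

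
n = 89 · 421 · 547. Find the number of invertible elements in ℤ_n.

φ(89) = 89 − 1 = 88.
φ(421) = 421 − 1 = 420.
φ(547) = 547 − 1 = 546.
Multiply: 88 · 420 · 546 = 20180160.

20180160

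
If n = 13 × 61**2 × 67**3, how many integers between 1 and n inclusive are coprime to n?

φ(13) = 13 − 1 = 12.
φ(61^2) = 61^1·(61−1) = 61·60 = 3660.
φ(67^3) = 67^3 − 67^2 = 300763 − 4489 = 296274.
Multiply: 12 · 3660 · 296274 = 13012354080.

13012354080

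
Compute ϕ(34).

First factor: 34 = 2 · 17.
φ(34) = 34 · (1 − 1/2) · (1 − 1/17)
       = 34 · 16/34 = 16.

16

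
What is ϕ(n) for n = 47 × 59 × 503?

1339336

φ(47) = 47 − 1 = 46.
φ(59) = 59 − 1 = 58.
φ(503) = 503 − 1 = 502.
Multiply: 46 · 58 · 502 = 1339336.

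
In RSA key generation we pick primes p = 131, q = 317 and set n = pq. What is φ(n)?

41080

For distinct primes, φ(pq) = (p−1)(q−1) = 130 × 316 = 41080.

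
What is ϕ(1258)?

576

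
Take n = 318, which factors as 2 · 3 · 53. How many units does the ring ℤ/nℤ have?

φ(318) = 318 · (1 − 1/2) · (1 − 1/3) · (1 − 1/53)
       = 318 · 104/318 = 104.

104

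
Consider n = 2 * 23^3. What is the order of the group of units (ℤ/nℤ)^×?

11638

φ(2) = 2 − 1 = 1.
φ(23^3) = 23^3 − 23^2 = 12167 − 529 = 11638.
Multiply: 1 · 11638 = 11638.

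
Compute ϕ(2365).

1680

Factor 2365: 2365 = 5 · 11 · 43.
φ(5) = 5 − 1 = 4.
φ(11) = 11 − 1 = 10.
φ(43) = 43 − 1 = 42.
Multiply: 4 · 10 · 42 = 1680.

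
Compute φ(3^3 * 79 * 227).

317304

φ(3^3) = 3^2·(3−1) = 9·2 = 18.
φ(79) = 79 − 1 = 78.
φ(227) = 227 − 1 = 226.
Since φ is multiplicative, φ(484191) = 18 · 78 · 226 = 317304.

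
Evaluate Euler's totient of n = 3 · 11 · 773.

15440

φ(3) = 3 − 1 = 2.
φ(11) = 11 − 1 = 10.
φ(773) = 773 − 1 = 772.
φ(25509) = 2 × 10 × 772 = 15440.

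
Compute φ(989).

924

Prime factorization: 989 = 23 × 43.
φ(989) = 989 · (1 − 1/23) · (1 − 1/43)
       = 989 · 924/989 = 924.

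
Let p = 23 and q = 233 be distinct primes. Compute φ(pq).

5104

φ(pq) = (p−1)(q−1) = 22 · 232 = 5104.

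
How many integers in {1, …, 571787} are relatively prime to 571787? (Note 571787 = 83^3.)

564898

φ(571787) = 571787 · (1 − 1/83)
       = 571787 · 82/83 = 564898.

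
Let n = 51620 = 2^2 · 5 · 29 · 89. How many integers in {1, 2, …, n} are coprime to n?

19712

φ(2^2) = 2^1·(2−1) = 2·1 = 2.
φ(5) = 5 − 1 = 4.
φ(29) = 29 − 1 = 28.
φ(89) = 89 − 1 = 88.
Multiply: 2 · 4 · 28 · 88 = 19712.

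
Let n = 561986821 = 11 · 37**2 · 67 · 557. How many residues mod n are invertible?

φ(561986821) = 561986821 · (1 − 1/11) · (1 − 1/37) · (1 − 1/67) · (1 − 1/557)
       = 561986821 · 13210560/15188833 = 488790720.

488790720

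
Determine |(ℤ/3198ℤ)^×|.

960

Factor 3198: 3198 = 2 × 3 × 13 × 41.
φ(2) = 2 − 1 = 1.
φ(3) = 3 − 1 = 2.
φ(13) = 13 − 1 = 12.
φ(41) = 41 − 1 = 40.
Multiply: 1 · 2 · 12 · 40 = 960.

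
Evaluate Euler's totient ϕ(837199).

Prime factorization: 837199 = 11^3 · 17 · 37.
φ(837199) = 837199 · (1 − 1/11) · (1 − 1/17) · (1 − 1/37)
       = 837199 · 5760/6919 = 696960.

696960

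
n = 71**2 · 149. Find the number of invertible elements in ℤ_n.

735560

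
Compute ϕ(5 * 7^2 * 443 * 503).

37276512

φ(54593105) = 54593105 · (1 − 1/5) · (1 − 1/7) · (1 − 1/443) · (1 − 1/503)
       = 54593105 · 5325216/7799015 = 37276512.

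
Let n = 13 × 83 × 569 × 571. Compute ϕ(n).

φ(350566021) = 350566021 · (1 − 1/13) · (1 − 1/83) · (1 − 1/569) · (1 − 1/571)
       = 350566021 · 318579840/350566021 = 318579840.

318579840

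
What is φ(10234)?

4032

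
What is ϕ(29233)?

Factor 29233: 29233 = 23 · 31 · 41.
φ(29233) = 29233 · (1 − 1/23) · (1 − 1/31) · (1 − 1/41)
       = 29233 · 26400/29233 = 26400.

26400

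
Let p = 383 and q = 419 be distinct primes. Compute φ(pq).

φ(383) = 383 − 1 = 382.
φ(419) = 419 − 1 = 418.
φ(160477) = 382 × 418 = 159676.

159676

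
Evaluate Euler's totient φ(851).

792

First factor: 851 = 23 · 37.
φ(23) = 23 − 1 = 22.
φ(37) = 37 − 1 = 36.
Since φ is multiplicative, φ(851) = 22 · 36 = 792.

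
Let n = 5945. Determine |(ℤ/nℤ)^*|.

4480

5945 = 5 · 29 · 41.
φ(5) = 5 − 1 = 4.
φ(29) = 29 − 1 = 28.
φ(41) = 41 − 1 = 40.
φ(5945) = 4 × 28 × 40 = 4480.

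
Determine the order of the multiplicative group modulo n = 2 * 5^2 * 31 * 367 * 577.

φ(328226450) = 328226450 · (1 − 1/2) · (1 − 1/5) · (1 − 1/31) · (1 − 1/367) · (1 − 1/577)
       = 328226450 · 25297920/65645290 = 126489600.

126489600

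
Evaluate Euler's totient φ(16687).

Factor 16687: 16687 = 11 · 37 · 41.
φ(16687) = 16687 · (1 − 1/11) · (1 − 1/37) · (1 − 1/41)
       = 16687 · 14400/16687 = 14400.

14400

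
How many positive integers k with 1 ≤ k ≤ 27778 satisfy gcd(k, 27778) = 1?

12096

First factor: 27778 = 2 × 17 × 19 × 43.
φ(27778) = 27778 · (1 − 1/2) · (1 − 1/17) · (1 − 1/19) · (1 − 1/43)
       = 27778 · 12096/27778 = 12096.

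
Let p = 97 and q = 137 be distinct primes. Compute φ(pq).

φ(n) = (p − 1)(q − 1) = (97−1)(137−1) = 96·136 = 13056.

13056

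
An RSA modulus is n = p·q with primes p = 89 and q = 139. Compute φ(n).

φ(n) = (p − 1)(q − 1) = (89−1)(139−1) = 88·138 = 12144.

12144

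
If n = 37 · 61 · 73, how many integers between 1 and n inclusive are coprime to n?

155520

φ(164761) = 164761 · (1 − 1/37) · (1 − 1/61) · (1 − 1/73)
       = 164761 · 155520/164761 = 155520.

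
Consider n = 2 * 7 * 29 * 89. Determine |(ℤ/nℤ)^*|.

φ(2) = 2 − 1 = 1.
φ(7) = 7 − 1 = 6.
φ(29) = 29 − 1 = 28.
φ(89) = 89 − 1 = 88.
Multiply: 1 · 6 · 28 · 88 = 14784.

14784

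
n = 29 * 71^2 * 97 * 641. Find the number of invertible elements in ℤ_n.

8549990400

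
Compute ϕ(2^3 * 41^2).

6560

φ(2^3) = 2^3 − 2^2 = 8 − 4 = 4.
φ(41^2) = 41^1·(41−1) = 41·40 = 1640.
φ(13448) = 4 × 1640 = 6560.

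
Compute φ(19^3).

φ(19^3) = 19^2·(19−1) = 361·18 = 6498.

6498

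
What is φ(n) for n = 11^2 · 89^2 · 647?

556541920

φ(620111327) = 620111327 · (1 − 1/11) · (1 − 1/89) · (1 − 1/647)
       = 620111327 · 568480/633413 = 556541920.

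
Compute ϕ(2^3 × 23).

φ(2^3) = 2^2·(2−1) = 4·1 = 4.
φ(23) = 23 − 1 = 22.
Since φ is multiplicative, φ(184) = 4 · 22 = 88.

88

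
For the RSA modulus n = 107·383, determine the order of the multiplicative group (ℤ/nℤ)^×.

40492

φ(n) = (p − 1)(q − 1) = (107−1)(383−1) = 106·382 = 40492.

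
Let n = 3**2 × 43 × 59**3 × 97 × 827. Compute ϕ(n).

4034445359616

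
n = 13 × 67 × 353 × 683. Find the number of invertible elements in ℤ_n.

φ(209997229) = 209997229 · (1 − 1/13) · (1 − 1/67) · (1 − 1/353) · (1 − 1/683)
       = 209997229 · 190130688/209997229 = 190130688.

190130688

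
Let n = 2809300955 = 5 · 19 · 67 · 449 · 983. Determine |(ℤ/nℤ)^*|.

φ(2809300955) = 2809300955 · (1 − 1/5) · (1 − 1/19) · (1 − 1/67) · (1 − 1/449) · (1 − 1/983)
       = 2809300955 · 2090575872/2809300955 = 2090575872.

2090575872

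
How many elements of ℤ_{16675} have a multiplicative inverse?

12320

Factor 16675: 16675 = 5^2 * 23 * 29.
φ(16675) = 16675 · (1 − 1/5) · (1 − 1/23) · (1 − 1/29)
       = 16675 · 2464/3335 = 12320.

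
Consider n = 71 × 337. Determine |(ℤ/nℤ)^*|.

φ(71) = 71 − 1 = 70.
φ(337) = 337 − 1 = 336.
Multiply: 70 · 336 = 23520.

23520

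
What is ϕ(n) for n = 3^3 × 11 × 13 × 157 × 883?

297198720

φ(3^3) = 3^3 − 3^2 = 27 − 9 = 18.
φ(11) = 11 − 1 = 10.
φ(13) = 13 − 1 = 12.
φ(157) = 157 − 1 = 156.
φ(883) = 883 − 1 = 882.
Since φ is multiplicative, φ(535254291) = 18 · 10 · 12 · 156 · 882 = 297198720.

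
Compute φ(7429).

6336

7429 = 17 × 19 × 23.
φ(17) = 17 − 1 = 16.
φ(19) = 19 − 1 = 18.
φ(23) = 23 − 1 = 22.
Since φ is multiplicative, φ(7429) = 16 · 18 · 22 = 6336.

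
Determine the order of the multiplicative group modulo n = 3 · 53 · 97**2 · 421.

φ(3) = 3 − 1 = 2.
φ(53) = 53 − 1 = 52.
φ(97^2) = 97^2 − 97^1 = 9409 − 97 = 9312.
φ(421) = 421 − 1 = 420.
φ(629829051) = 2 × 52 × 9312 × 420 = 406748160.

406748160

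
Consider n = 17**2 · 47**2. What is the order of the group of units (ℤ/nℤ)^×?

588064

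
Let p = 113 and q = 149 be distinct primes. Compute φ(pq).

16576

φ(pq) = (p−1)(q−1) = 112 · 148 = 16576.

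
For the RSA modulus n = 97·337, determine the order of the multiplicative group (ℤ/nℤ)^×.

32256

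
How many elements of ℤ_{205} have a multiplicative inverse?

160

205 = 5 · 41.
φ(205) = 205 · (1 − 1/5) · (1 − 1/41)
       = 205 · 160/205 = 160.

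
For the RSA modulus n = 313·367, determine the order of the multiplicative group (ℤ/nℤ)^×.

114192

φ(n) = (p − 1)(q − 1) = (313−1)(367−1) = 312·366 = 114192.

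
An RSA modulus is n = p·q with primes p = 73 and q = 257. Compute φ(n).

18432

φ(73) = 73 − 1 = 72.
φ(257) = 257 − 1 = 256.
Since φ is multiplicative, φ(18761) = 72 · 256 = 18432.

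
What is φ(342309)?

342309 = 3 · 11^2 · 23 · 41.
φ(342309) = 342309 · (1 − 1/3) · (1 − 1/11) · (1 − 1/23) · (1 − 1/41)
       = 342309 · 17600/31119 = 193600.

193600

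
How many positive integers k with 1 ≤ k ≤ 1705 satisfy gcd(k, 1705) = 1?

1200

Factor 1705: 1705 = 5 * 11 * 31.
φ(5) = 5 − 1 = 4.
φ(11) = 11 − 1 = 10.
φ(31) = 31 − 1 = 30.
Since φ is multiplicative, φ(1705) = 4 · 10 · 30 = 1200.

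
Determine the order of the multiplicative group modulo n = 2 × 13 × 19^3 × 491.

φ(87561994) = 87561994 · (1 − 1/2) · (1 − 1/13) · (1 − 1/19) · (1 − 1/491)
       = 87561994 · 105840/242554 = 38208240.

38208240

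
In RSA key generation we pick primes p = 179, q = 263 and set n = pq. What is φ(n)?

φ(47077) = 47077 · (1 − 1/179) · (1 − 1/263)
       = 47077 · 46636/47077 = 46636.

46636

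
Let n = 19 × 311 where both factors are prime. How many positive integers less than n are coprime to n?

φ(5909) = 5909 · (1 − 1/19) · (1 − 1/311)
       = 5909 · 5580/5909 = 5580.

5580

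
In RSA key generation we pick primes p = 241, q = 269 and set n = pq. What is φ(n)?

64320

φ(64829) = 64829 · (1 − 1/241) · (1 − 1/269)
       = 64829 · 64320/64829 = 64320.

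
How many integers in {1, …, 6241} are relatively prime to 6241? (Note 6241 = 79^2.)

6162

φ(6241) = 6241 · (1 − 1/79)
       = 6241 · 78/79 = 6162.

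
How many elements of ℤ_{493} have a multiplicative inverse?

448

Factor 493: 493 = 17 · 29.
φ(17) = 17 − 1 = 16.
φ(29) = 29 − 1 = 28.
φ(493) = 16 × 28 = 448.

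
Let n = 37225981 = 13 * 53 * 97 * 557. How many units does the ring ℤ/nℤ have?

33306624

φ(13) = 13 − 1 = 12.
φ(53) = 53 − 1 = 52.
φ(97) = 97 − 1 = 96.
φ(557) = 557 − 1 = 556.
φ(37225981) = 12 × 52 × 96 × 556 = 33306624.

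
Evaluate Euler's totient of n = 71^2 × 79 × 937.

362849760

φ(373149943) = 373149943 · (1 − 1/71) · (1 − 1/79) · (1 − 1/937)
       = 373149943 · 5110560/5255633 = 362849760.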